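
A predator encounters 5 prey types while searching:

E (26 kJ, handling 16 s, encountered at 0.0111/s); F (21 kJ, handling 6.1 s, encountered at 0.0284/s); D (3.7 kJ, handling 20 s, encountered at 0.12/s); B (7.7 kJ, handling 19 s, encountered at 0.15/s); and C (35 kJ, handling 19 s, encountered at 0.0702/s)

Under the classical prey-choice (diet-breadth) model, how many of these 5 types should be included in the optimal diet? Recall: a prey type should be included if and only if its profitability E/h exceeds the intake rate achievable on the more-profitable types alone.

3

E/h in descending order: F 3.44, C 1.84, E 1.62, B 0.405, D 0.185 kJ/s. The optimal diet is the largest prefix of this list for which every included type satisfies E_i/h_i > R on the types above it.
Rate on top 1: 0.5083. C: 1.84 > 0.5083 → include.
Rate on top 2: 1.218. E: 1.62 > 1.218 → include.
Rate on top 3: 1.245. B: 0.405 < 1.245 → exclude; stop.
Optimal diet: F, C, E — 3 of 5 types.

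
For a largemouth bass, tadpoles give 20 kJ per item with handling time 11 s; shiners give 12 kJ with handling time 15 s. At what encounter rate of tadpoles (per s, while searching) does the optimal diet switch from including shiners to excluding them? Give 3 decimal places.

0.071 per s

At the threshold, the rate on tadpoles alone equals the profitability of shiners: λ·20/(1 + λ·11) = 12/15 = 0.8.
Rearranging, λ(20 − 0.8×11) = 0.8, so λ = 0.8/11.2 = 0.07143 per s.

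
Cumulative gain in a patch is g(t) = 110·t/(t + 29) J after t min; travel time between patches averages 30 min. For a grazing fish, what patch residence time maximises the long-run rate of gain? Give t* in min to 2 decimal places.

By the marginal value theorem, leave when the instantaneous gain rate g'(t) equals the habitat-wide average g(t)/(T + t).
g'(t) = 110·29/(t + 29)². Setting 110·29/(t+29)² = 110t/[(t+29)(30+t)] gives 29(30+t) = t(t+29), so t² = 29×30 = 870.
t* = √870 = 29.5 min.

29.50 min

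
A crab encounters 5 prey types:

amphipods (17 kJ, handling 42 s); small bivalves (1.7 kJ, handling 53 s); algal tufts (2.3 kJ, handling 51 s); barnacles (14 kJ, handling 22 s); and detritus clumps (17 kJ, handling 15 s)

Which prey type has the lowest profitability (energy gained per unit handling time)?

Profitability E/h (kJ/s): amphipods = 17/42 = 0.405, small bivalves = 1.7/53 = 0.0321, algal tufts = 2.3/51 = 0.0451, barnacles = 14/22 = 0.636, detritus clumps = 17/15 = 1.13.
Ranked: detritus clumps > barnacles > amphipods > algal tufts > small bivalves.

small bivalves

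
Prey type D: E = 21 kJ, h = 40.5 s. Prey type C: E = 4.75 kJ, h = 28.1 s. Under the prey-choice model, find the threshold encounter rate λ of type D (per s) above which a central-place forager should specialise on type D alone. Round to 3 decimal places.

Drop type C once their profitability E₂/h₂ falls below the rate achievable on type D alone: E₂/h₂ = λE₁/(1 + λh₁).
Solve for λ: λE₁h₂ = E₂(1 + λh₁) → λ(E₁h₂ − E₂h₁) = E₂ → λ = E₂/(E₁h₂ − E₂h₁).
λ = 4.75/(21×28.1 − 4.75×40.5) = 4.75/397.7 = 0.01194 per s.

0.012 per s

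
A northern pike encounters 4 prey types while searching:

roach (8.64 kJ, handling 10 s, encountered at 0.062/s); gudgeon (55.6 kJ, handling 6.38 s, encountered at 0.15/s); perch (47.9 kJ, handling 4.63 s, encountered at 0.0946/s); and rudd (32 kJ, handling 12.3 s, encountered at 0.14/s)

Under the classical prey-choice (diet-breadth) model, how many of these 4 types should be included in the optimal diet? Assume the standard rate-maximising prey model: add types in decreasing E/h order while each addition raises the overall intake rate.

Profitabilities (E/h, kJ/s): perch 10.3, gudgeon 8.71, rudd 2.6, roach 0.864. Add prey in this order while the next type's profitability exceeds the intake rate on those already taken.
Rate on top 1: 3.151. gudgeon: 8.71 > 3.151 → include.
Rate on top 2: 5.374. rudd: 2.6 < 5.374 → exclude; stop.
Optimal diet: perch, gudgeon — 2 of 4 types.

2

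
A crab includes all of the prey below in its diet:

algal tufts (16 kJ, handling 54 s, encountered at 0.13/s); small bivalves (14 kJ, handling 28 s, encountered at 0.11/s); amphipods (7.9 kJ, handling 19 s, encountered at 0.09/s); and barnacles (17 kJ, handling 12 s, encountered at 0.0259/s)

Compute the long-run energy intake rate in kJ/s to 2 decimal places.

0.36 kJ/s

R = (0.13×16 + 0.11×14 + 0.09×7.9 + 0.0259×17) / (1 + 0.13×54 + 0.11×28 + 0.09×19 + 0.0259×12) = 4.771/13.12 = 0.3636 kJ/s.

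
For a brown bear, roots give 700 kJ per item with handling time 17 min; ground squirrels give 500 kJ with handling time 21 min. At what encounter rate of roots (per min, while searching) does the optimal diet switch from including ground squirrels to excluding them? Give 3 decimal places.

0.081 per min

The zero-one rule: include ground squirrels iff E₂/h₂ > λE₁/(1+λh₁). Equality gives the switch point.
λE₁h₂ = E₂ + λE₂h₁ ⇒ λ = E₂/(E₁h₂ − E₂h₁) = 500/(1.47e+04 − 8500) = 0.08065 per min.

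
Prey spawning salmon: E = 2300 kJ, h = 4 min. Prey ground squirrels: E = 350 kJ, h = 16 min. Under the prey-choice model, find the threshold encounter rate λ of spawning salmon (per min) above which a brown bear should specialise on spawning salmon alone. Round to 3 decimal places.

0.010 per min

The zero-one rule: include ground squirrels iff E₂/h₂ > λE₁/(1+λh₁). Equality gives the switch point.
λE₁h₂ = E₂ + λE₂h₁ ⇒ λ = E₂/(E₁h₂ − E₂h₁) = 350/(3.68e+04 − 1400) = 0.009887 per min.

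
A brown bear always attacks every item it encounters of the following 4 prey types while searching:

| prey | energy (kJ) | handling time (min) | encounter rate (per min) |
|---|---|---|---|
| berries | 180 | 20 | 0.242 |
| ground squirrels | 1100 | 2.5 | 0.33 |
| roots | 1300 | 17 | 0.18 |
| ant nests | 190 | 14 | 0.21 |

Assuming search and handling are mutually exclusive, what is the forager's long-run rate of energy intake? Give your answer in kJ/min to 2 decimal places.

R = (0.242×180 + 0.33×1100 + 0.18×1300 + 0.21×190) / (1 + 0.242×20 + 0.33×2.5 + 0.18×17 + 0.21×14) = 680.5/12.66 = 53.73 kJ/min.

53.73 kJ/min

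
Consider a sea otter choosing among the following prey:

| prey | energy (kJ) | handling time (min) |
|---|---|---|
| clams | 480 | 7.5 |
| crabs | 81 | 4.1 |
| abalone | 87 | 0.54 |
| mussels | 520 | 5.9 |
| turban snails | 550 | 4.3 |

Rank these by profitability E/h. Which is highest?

abalone

In descending order of E/h:
abalone: 87/0.54 = 161 kJ/min
turban snails: 550/4.3 = 128 kJ/min
mussels: 520/5.9 = 88.1 kJ/min
clams: 480/7.5 = 64 kJ/min
crabs: 81/4.1 = 19.8 kJ/min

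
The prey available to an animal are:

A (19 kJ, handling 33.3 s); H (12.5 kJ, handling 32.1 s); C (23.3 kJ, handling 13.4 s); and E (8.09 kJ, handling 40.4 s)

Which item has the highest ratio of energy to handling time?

C

Profitability E/h (kJ/s): A = 19/33.3 = 0.571, H = 12.5/32.1 = 0.389, C = 23.3/13.4 = 1.74, E = 8.09/40.4 = 0.2.
Ranked: C > A > H > E.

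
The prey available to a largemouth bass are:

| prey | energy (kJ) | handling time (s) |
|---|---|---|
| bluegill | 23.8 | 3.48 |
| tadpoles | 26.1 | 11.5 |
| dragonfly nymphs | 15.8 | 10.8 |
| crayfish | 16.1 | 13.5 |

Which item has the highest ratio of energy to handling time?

bluegill

Profitability E/h (kJ/s): bluegill = 23.8/3.48 = 6.84, tadpoles = 26.1/11.5 = 2.27, dragonfly nymphs = 15.8/10.8 = 1.46, crayfish = 16.1/13.5 = 1.19.
Ranked: bluegill > tadpoles > dragonfly nymphs > crayfish.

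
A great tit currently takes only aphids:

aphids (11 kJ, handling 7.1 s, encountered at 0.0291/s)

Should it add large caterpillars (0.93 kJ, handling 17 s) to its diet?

No

On aphids alone, R = ΣλE/(1+Σλh) = 0.3201/1.207 = 0.2653 kJ/s.
Profitability of large caterpillars: 0.93/17 = 0.05471 kJ/s.
0.05471 < 0.2653, so adding large caterpillars would lower the average — exclude it.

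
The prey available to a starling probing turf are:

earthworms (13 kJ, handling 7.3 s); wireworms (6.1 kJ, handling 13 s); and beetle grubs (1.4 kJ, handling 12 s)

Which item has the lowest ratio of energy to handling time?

Profitability E/h (kJ/s): earthworms = 13/7.3 = 1.78, wireworms = 6.1/13 = 0.469, beetle grubs = 1.4/12 = 0.117.
Ranked: earthworms > wireworms > beetle grubs.

beetle grubs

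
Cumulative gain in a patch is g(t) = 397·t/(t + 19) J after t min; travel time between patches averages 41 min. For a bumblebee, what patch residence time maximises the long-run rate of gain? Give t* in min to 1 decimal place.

27.9 min

By the marginal value theorem, leave when the instantaneous gain rate g'(t) equals the habitat-wide average g(t)/(T + t).
g'(t) = 397·19/(t + 19)². Setting 397·19/(t+19)² = 397t/[(t+19)(41+t)] gives 19(41+t) = t(t+19), so t² = 19×41 = 779.
t* = √779 = 27.91 min.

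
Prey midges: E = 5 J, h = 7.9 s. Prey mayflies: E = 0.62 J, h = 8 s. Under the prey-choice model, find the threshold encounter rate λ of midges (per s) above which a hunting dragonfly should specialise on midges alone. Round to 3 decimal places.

0.018 per s

At the threshold, the rate on midges alone equals the profitability of mayflies: λ·5/(1 + λ·7.9) = 0.62/8 = 0.0775.
Rearranging, λ(5 − 0.0775×7.9) = 0.0775, so λ = 0.0775/4.388 = 0.01766 per s.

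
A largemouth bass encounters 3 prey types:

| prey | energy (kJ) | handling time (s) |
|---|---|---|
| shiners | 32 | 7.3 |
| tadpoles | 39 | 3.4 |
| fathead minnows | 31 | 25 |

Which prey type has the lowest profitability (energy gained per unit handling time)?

Profitability E/h (kJ/s): shiners = 32/7.3 = 4.38, tadpoles = 39/3.4 = 11.5, fathead minnows = 31/25 = 1.24.
Ranked: tadpoles > shiners > fathead minnows.

fathead minnows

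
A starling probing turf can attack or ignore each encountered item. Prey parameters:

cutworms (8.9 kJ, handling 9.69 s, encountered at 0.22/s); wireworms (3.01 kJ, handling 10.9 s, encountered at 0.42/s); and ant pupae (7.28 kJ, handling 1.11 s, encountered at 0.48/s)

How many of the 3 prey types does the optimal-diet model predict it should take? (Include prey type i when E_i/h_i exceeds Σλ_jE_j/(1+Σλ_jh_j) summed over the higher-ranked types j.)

1

Rank by E/h (kJ/s): ant pupae 6.56, cutworms 0.918, wireworms 0.276. Include each in turn until the next type's E/h falls below the running intake rate.
Rate on top 1: 2.28. cutworms: 0.918 < 2.28 → exclude; stop.
Optimal diet: ant pupae — 1 of 3 types.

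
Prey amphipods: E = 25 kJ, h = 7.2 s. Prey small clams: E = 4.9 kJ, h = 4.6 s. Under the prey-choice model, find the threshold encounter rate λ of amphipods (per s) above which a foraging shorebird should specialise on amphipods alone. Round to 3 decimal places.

Drop small clams once their profitability E₂/h₂ falls below the rate achievable on amphipods alone: E₂/h₂ = λE₁/(1 + λh₁).
Solve for λ: λE₁h₂ = E₂(1 + λh₁) → λ(E₁h₂ − E₂h₁) = E₂ → λ = E₂/(E₁h₂ − E₂h₁).
λ = 4.9/(25×4.6 − 4.9×7.2) = 4.9/79.72 = 0.06147 per s.

0.061 per s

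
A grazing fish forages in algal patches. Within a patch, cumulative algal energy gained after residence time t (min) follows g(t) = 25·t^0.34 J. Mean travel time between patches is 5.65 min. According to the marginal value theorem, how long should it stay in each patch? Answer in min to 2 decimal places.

2.91 min

Optimal t* satisfies g'(t*) = g(t*)/(T + t*).
g'(t) = 0.34·25·t^-0.66. Setting 0.34·25·t^-0.66 = 25·t^0.34/(5.65+t) gives 0.34(5.65+t) = t, so 0.66·t = 0.34×5.65.
t* = 0.34×5.65/0.66 = 2.911 min.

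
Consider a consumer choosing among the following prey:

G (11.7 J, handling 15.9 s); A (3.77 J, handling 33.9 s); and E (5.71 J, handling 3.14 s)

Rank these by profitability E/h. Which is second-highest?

In descending order of E/h:
E: 5.71/3.14 = 1.82 J/s
G: 11.7/15.9 = 0.736 J/s
A: 3.77/33.9 = 0.111 J/s

G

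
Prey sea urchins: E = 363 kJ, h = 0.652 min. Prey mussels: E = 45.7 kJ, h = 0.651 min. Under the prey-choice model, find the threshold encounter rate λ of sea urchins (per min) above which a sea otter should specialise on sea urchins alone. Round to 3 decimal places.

0.221 per min

Drop mussels once their profitability E₂/h₂ falls below the rate achievable on sea urchins alone: E₂/h₂ = λE₁/(1 + λh₁).
Solve for λ: λE₁h₂ = E₂(1 + λh₁) → λ(E₁h₂ − E₂h₁) = E₂ → λ = E₂/(E₁h₂ − E₂h₁).
λ = 45.7/(363×0.651 − 45.7×0.652) = 45.7/206.5 = 0.2213 per min.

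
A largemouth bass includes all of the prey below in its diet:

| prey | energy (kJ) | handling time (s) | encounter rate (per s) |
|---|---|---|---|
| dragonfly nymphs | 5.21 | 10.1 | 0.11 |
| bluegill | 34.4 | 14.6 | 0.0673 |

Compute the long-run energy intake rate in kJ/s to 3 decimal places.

Energy encountered per unit search time: 0.11×5.21 + 0.0673×34.4 = 2.888 kJ/s.
Handling time per unit search time: 0.11×10.1 + 0.0673×14.6 = 2.094.
Rate = 2.888/(1 + 2.094) = 0.9336 kJ/s.

0.934 kJ/s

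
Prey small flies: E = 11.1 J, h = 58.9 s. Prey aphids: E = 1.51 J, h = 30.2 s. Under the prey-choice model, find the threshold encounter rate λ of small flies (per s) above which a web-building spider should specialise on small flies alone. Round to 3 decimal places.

At the threshold, the rate on small flies alone equals the profitability of aphids: λ·11.1/(1 + λ·58.9) = 1.51/30.2 = 0.05.
Rearranging, λ(11.1 − 0.05×58.9) = 0.05, so λ = 0.05/8.155 = 0.006131 per s.

0.006 per s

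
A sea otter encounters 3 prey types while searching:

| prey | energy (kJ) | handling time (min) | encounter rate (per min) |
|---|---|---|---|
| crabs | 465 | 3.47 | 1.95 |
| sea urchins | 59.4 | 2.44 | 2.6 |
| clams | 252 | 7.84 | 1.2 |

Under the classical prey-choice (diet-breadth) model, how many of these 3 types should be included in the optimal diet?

1

Profitabilities (E/h, kJ/min): crabs 134, clams 32.1, sea urchins 24.3. Add prey in this order while the next type's profitability exceeds the intake rate on those already taken.
Rate on top 1: 116.8. clams: 32.1 < 116.8 → exclude; stop.
Optimal diet: crabs — 1 of 3 types.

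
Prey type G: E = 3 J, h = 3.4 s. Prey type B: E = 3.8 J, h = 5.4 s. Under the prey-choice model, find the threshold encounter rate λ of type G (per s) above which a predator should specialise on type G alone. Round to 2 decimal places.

The zero-one rule: include type B iff E₂/h₂ > λE₁/(1+λh₁). Equality gives the switch point.
λE₁h₂ = E₂ + λE₂h₁ ⇒ λ = E₂/(E₁h₂ − E₂h₁) = 3.8/(16.2 − 12.92) = 1.159 per s.

1.16 per s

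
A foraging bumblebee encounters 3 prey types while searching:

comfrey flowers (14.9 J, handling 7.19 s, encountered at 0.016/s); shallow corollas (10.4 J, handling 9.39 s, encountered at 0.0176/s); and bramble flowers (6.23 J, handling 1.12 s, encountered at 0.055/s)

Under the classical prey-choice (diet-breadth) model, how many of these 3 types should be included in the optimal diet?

3

Profitabilities (E/h, J/s): bramble flowers 5.56, comfrey flowers 2.07, shallow corollas 1.11. Add prey in this order while the next type's profitability exceeds the intake rate on those already taken.
Rate on top 1: 0.3228. comfrey flowers: 2.07 > 0.3228 → include.
Rate on top 2: 0.4938. shallow corollas: 1.11 > 0.4938 → include.
Optimal diet: bramble flowers, comfrey flowers, shallow corollas — 3 of 3 types.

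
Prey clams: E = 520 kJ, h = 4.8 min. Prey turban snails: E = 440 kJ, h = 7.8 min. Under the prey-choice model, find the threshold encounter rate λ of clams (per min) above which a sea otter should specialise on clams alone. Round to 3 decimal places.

0.226 per min

Drop turban snails once their profitability E₂/h₂ falls below the rate achievable on clams alone: E₂/h₂ = λE₁/(1 + λh₁).
Solve for λ: λE₁h₂ = E₂(1 + λh₁) → λ(E₁h₂ − E₂h₁) = E₂ → λ = E₂/(E₁h₂ − E₂h₁).
λ = 440/(520×7.8 − 440×4.8) = 440/1944 = 0.2263 per min.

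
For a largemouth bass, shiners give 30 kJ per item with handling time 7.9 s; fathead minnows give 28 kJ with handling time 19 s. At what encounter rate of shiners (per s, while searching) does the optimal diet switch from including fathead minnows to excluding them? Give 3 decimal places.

0.080 per s

At the threshold, the rate on shiners alone equals the profitability of fathead minnows: λ·30/(1 + λ·7.9) = 28/19 = 1.474.
Rearranging, λ(30 − 1.474×7.9) = 1.474, so λ = 1.474/18.36 = 0.08028 per s.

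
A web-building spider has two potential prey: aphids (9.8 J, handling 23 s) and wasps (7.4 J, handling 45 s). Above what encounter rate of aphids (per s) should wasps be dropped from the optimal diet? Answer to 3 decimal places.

0.027 per s

The zero-one rule: include wasps iff E₂/h₂ > λE₁/(1+λh₁). Equality gives the switch point.
λE₁h₂ = E₂ + λE₂h₁ ⇒ λ = E₂/(E₁h₂ − E₂h₁) = 7.4/(441 − 170.2) = 0.02733 per s.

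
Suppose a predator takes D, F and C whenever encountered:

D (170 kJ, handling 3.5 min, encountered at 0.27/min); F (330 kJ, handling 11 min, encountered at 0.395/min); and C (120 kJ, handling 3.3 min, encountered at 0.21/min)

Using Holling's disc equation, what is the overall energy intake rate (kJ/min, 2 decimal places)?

R = Σλ_iE_i / (1 + Σλ_ih_i)
Numerator: 0.27×170 + 0.395×330 + 0.21×120 = 201.4
Denominator: 1 + 0.27×3.5 + 0.395×11 + 0.21×3.3 = 6.983
R = 201.4/6.983 = 28.85 kJ/min

28.85 kJ/min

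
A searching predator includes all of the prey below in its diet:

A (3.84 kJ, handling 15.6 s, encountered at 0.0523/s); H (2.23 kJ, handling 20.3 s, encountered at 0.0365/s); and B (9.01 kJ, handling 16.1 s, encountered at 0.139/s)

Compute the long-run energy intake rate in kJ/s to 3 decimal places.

0.320 kJ/s

Energy encountered per unit search time: 0.0523×3.84 + 0.0365×2.23 + 0.139×9.01 = 1.535 kJ/s.
Handling time per unit search time: 0.0523×15.6 + 0.0365×20.3 + 0.139×16.1 = 3.795.
Rate = 1.535/(1 + 3.795) = 0.3201 kJ/s.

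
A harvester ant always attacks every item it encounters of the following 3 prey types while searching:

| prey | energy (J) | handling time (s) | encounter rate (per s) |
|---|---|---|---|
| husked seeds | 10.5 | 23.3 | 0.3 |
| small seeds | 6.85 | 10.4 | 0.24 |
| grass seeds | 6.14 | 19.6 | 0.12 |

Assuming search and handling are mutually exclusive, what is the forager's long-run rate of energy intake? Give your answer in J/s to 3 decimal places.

0.431 J/s

R = (0.3×10.5 + 0.24×6.85 + 0.12×6.14) / (1 + 0.3×23.3 + 0.24×10.4 + 0.12×19.6) = 5.531/12.84 = 0.4308 J/s.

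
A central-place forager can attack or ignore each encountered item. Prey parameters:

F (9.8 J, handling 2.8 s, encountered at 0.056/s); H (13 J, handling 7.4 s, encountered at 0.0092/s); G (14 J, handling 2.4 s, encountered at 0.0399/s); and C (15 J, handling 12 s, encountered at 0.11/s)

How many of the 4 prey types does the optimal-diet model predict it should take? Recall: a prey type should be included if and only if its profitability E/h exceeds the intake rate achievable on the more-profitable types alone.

4

E/h in descending order: G 5.83, F 3.5, H 1.76, C 1.25 J/s. The optimal diet is the largest prefix of this list for which every included type satisfies E_i/h_i > R on the types above it.
Rate on top 1: 0.5098. F: 3.5 > 0.5098 → include.
Rate on top 2: 0.8841. H: 1.76 > 0.8841 → include.
Rate on top 3: 0.9291. C: 1.25 > 0.9291 → include.
Optimal diet: G, F, H, C — 4 of 4 types.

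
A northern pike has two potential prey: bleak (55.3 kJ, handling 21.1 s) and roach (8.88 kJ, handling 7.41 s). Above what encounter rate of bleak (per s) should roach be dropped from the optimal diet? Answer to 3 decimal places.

0.040 per s

Drop roach once their profitability E₂/h₂ falls below the rate achievable on bleak alone: E₂/h₂ = λE₁/(1 + λh₁).
Solve for λ: λE₁h₂ = E₂(1 + λh₁) → λ(E₁h₂ − E₂h₁) = E₂ → λ = E₂/(E₁h₂ − E₂h₁).
λ = 8.88/(55.3×7.41 − 8.88×21.1) = 8.88/222.4 = 0.03993 per s.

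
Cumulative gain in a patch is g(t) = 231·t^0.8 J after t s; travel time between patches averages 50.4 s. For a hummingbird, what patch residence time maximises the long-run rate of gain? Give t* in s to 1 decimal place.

By the marginal value theorem, leave when the instantaneous gain rate g'(t) equals the habitat-wide average g(t)/(T + t).
g'(t) = 0.8·231·t^-0.2. Setting 0.8·231·t^-0.2 = 231·t^0.8/(50.4+t) gives 0.8(50.4+t) = t, so 0.20·t = 0.8×50.4.
t* = 0.8×50.4/0.20 = 201.6 s.

201.6 s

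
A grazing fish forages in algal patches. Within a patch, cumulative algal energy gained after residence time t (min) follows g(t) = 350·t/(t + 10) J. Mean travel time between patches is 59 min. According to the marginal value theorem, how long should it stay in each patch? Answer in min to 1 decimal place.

By the marginal value theorem, leave when the instantaneous gain rate g'(t) equals the habitat-wide average g(t)/(T + t).
g'(t) = 350·10/(t + 10)². Setting 350·10/(t+10)² = 350t/[(t+10)(59+t)] gives 10(59+t) = t(t+10), so t² = 10×59 = 590.
t* = √590 = 24.29 min.

24.3 min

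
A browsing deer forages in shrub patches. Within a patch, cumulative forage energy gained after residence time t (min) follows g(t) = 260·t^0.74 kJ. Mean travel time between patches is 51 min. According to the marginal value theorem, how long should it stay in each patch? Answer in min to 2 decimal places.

145.15 min

Optimal t* satisfies g'(t*) = g(t*)/(T + t*).
g'(t) = 0.74·260·t^-0.26. Setting 0.74·260·t^-0.26 = 260·t^0.74/(51+t) gives 0.74(51+t) = t, so 0.26·t = 0.74×51.
t* = 0.74×51/0.26 = 145.2 min.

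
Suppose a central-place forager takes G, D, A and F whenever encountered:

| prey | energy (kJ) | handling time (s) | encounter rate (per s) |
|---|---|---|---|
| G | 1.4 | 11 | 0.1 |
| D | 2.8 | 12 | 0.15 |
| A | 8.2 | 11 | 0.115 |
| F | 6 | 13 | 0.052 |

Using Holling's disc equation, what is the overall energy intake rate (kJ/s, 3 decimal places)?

Energy encountered per unit search time: 0.1×1.4 + 0.15×2.8 + 0.115×8.2 + 0.052×6 = 1.815 kJ/s.
Handling time per unit search time: 0.1×11 + 0.15×12 + 0.115×11 + 0.052×13 = 4.841.
Rate = 1.815/(1 + 4.841) = 0.3107 kJ/s.

0.311 kJ/s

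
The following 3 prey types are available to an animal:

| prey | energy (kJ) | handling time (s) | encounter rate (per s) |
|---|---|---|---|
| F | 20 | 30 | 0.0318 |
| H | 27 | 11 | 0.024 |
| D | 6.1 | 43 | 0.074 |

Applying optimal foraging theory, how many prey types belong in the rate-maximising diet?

Rank by E/h (kJ/s): H 2.45, F 0.667, D 0.142. Include each in turn until the next type's E/h falls below the running intake rate.
Rate on top 1: 0.5127. F: 0.667 > 0.5127 → include.
Rate on top 2: 0.5789. D: 0.142 < 0.5789 → exclude; stop.
Optimal diet: H, F — 2 of 3 types.

2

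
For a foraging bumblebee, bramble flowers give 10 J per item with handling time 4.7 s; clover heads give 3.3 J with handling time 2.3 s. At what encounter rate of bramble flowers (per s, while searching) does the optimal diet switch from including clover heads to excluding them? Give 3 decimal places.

0.441 per s

The zero-one rule: include clover heads iff E₂/h₂ > λE₁/(1+λh₁). Equality gives the switch point.
λE₁h₂ = E₂ + λE₂h₁ ⇒ λ = E₂/(E₁h₂ − E₂h₁) = 3.3/(23 − 15.51) = 0.4406 per s.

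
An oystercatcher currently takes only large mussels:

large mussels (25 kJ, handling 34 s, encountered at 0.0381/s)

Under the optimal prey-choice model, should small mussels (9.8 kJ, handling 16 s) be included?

Yes

On large mussels alone, R = ΣλE/(1+Σλh) = 0.9525/2.295 = 0.415 kJ/s.
Profitability of small mussels: 9.8/16 = 0.6125 kJ/s.
0.6125 > 0.415, so adding small mussels raises the average — include it.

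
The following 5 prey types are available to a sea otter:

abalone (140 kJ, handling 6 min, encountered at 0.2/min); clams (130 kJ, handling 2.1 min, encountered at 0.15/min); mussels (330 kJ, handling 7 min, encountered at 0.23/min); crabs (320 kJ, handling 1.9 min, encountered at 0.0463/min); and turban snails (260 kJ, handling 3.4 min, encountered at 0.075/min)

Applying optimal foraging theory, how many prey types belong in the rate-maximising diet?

4

Rank by E/h (kJ/min): crabs 168, turban snails 76.5, clams 61.9, mussels 47.1, abalone 23.3. Include each in turn until the next type's E/h falls below the running intake rate.
Rate on top 1: 13.62. turban snails: 76.5 > 13.62 → include.
Rate on top 2: 25.55. clams: 61.9 > 25.55 → include.
Rate on top 3: 32.46. mussels: 47.1 > 32.46 → include.
Rate on top 4: 39.69. abalone: 23.3 < 39.69 → exclude; stop.
Optimal diet: crabs, turban snails, clams, mussels — 4 of 5 types.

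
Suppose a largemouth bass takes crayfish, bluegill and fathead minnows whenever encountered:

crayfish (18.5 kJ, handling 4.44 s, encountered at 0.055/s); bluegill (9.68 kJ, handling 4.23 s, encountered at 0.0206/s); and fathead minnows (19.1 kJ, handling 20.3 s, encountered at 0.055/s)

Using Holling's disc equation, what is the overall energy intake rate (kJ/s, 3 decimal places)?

0.926 kJ/s

R = (0.055×18.5 + 0.0206×9.68 + 0.055×19.1) / (1 + 0.055×4.44 + 0.0206×4.23 + 0.055×20.3) = 2.267/2.448 = 0.9263 kJ/s.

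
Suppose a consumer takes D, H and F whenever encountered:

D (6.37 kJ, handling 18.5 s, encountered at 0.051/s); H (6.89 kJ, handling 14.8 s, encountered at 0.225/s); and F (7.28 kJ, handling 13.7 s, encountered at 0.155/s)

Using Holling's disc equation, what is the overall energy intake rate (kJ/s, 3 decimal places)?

R = (0.051×6.37 + 0.225×6.89 + 0.155×7.28) / (1 + 0.051×18.5 + 0.225×14.8 + 0.155×13.7) = 3.004/7.397 = 0.406 kJ/s.

0.406 kJ/s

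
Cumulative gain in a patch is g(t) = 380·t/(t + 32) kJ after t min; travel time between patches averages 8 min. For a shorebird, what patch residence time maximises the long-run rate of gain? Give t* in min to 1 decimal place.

By the marginal value theorem, leave when the instantaneous gain rate g'(t) equals the habitat-wide average g(t)/(T + t).
g'(t) = 380·32/(t + 32)². Setting 380·32/(t+32)² = 380t/[(t+32)(8+t)] gives 32(8+t) = t(t+32), so t² = 32×8 = 256.
t* = √256 = 16 min.

16.0 min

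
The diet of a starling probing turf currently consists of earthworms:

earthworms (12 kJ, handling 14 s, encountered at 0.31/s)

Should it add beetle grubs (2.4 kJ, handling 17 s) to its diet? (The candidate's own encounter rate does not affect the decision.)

On earthworms alone, R = ΣλE/(1+Σλh) = 3.72/5.34 = 0.6966 kJ/s.
Profitability of beetle grubs: 2.4/17 = 0.1412 kJ/s.
0.1412 < 0.6966, so adding beetle grubs would lower the average — exclude it.

No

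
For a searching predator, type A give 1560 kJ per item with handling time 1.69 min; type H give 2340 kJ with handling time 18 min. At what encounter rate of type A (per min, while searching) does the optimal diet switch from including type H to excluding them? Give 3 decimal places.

At the threshold, the rate on type A alone equals the profitability of type H: λ·1560/(1 + λ·1.69) = 2340/18 = 130.
Rearranging, λ(1560 − 130×1.69) = 130, so λ = 130/1340 = 0.09699 per min.

0.097 per min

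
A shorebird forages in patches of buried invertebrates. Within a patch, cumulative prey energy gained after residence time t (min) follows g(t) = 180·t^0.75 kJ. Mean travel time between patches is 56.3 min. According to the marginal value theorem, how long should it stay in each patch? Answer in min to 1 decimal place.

168.9 min

Optimal t* satisfies g'(t*) = g(t*)/(T + t*).
g'(t) = 0.75·180·t^-0.25. Setting 0.75·180·t^-0.25 = 180·t^0.75/(56.3+t) gives 0.75(56.3+t) = t, so 0.25·t = 0.75×56.3.
t* = 0.75×56.3/0.25 = 168.9 min.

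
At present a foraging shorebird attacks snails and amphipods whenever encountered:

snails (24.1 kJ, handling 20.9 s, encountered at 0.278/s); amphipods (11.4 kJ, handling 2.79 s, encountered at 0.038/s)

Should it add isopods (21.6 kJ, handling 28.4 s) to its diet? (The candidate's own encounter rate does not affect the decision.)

Current rate: (0.278×24.1 + 0.038×11.4)/(1 + 0.278×20.9 + 0.038×2.79) = 1.031 kJ/s.
isopods: E/h = 21.6/28.4 = 0.7606 kJ/s.
0.7606 < 1.031, so adding isopods would lower the average — exclude it.

No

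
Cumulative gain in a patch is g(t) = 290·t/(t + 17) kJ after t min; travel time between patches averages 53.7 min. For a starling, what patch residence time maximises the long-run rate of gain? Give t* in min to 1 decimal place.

30.2 min

Maximise g(t)/(T+t): set derivative to zero → g'(t)(T+t) = g(t).
g'(t) = 290·17/(t + 17)². Setting 290·17/(t+17)² = 290t/[(t+17)(53.7+t)] gives 17(53.7+t) = t(t+17), so t² = 17×53.7 = 912.9.
t* = √912.9 = 30.21 min.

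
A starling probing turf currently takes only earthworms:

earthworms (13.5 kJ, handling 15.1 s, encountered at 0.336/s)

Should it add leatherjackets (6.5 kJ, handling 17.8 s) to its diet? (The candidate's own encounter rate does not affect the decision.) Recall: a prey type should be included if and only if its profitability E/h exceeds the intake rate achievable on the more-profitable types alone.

No

Current rate: (0.336×13.5)/(1 + 0.336×15.1) = 0.7468 kJ/s.
Profitability of leatherjackets: 6.5/17.8 = 0.3652 kJ/s.
0.3652 < 0.7468, so adding leatherjackets would lower the average — exclude it.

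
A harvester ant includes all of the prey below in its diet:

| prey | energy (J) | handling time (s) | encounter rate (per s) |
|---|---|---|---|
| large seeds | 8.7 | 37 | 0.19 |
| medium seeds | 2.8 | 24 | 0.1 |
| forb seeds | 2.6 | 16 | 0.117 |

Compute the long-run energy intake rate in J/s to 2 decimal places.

0.18 J/s

R = Σλ_iE_i / (1 + Σλ_ih_i)
Numerator: 0.19×8.7 + 0.1×2.8 + 0.117×2.6 = 2.237
Denominator: 1 + 0.19×37 + 0.1×24 + 0.117×16 = 12.3
R = 2.237/12.3 = 0.1819 J/s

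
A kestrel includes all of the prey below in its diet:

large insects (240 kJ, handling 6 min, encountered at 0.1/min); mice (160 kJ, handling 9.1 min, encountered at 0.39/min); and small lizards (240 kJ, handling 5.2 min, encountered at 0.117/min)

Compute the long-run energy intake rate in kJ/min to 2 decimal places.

19.88 kJ/min

R = (0.1×240 + 0.39×160 + 0.117×240) / (1 + 0.1×6 + 0.39×9.1 + 0.117×5.2) = 114.5/5.757 = 19.88 kJ/min.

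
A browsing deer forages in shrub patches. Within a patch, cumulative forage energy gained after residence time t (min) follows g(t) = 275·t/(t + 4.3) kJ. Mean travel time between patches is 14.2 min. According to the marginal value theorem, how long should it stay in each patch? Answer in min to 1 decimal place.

7.8 min

Optimal t* satisfies g'(t*) = g(t*)/(T + t*).
g'(t) = 275·4.3/(t + 4.3)². Setting 275·4.3/(t+4.3)² = 275t/[(t+4.3)(14.2+t)] gives 4.3(14.2+t) = t(t+4.3), so t² = 4.3×14.2 = 61.06.
t* = √61.06 = 7.814 min.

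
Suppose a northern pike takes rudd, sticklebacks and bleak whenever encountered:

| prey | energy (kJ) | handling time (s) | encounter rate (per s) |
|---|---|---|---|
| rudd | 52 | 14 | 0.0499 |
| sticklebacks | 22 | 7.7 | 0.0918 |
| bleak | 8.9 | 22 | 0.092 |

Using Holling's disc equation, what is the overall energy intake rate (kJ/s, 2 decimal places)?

1.23 kJ/s

R = (0.0499×52 + 0.0918×22 + 0.092×8.9) / (1 + 0.0499×14 + 0.0918×7.7 + 0.092×22) = 5.433/4.429 = 1.227 kJ/s.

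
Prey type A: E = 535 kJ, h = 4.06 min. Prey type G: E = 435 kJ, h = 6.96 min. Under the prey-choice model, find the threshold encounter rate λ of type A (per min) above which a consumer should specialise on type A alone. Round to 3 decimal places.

Drop type G once their profitability E₂/h₂ falls below the rate achievable on type A alone: E₂/h₂ = λE₁/(1 + λh₁).
Solve for λ: λE₁h₂ = E₂(1 + λh₁) → λ(E₁h₂ − E₂h₁) = E₂ → λ = E₂/(E₁h₂ − E₂h₁).
λ = 435/(535×6.96 − 435×4.06) = 435/1958 = 0.2222 per min.

0.222 per min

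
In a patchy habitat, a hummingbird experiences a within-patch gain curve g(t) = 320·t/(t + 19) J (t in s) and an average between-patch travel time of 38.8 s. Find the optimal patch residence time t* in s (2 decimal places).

27.15 s

By the marginal value theorem, leave when the instantaneous gain rate g'(t) equals the habitat-wide average g(t)/(T + t).
g'(t) = 320·19/(t + 19)². Setting 320·19/(t+19)² = 320t/[(t+19)(38.8+t)] gives 19(38.8+t) = t(t+19), so t² = 19×38.8 = 737.2.
t* = √737.2 = 27.15 s.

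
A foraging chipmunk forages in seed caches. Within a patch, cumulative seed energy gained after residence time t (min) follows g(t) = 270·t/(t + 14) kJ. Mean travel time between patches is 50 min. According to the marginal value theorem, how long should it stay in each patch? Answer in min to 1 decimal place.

By the marginal value theorem, leave when the instantaneous gain rate g'(t) equals the habitat-wide average g(t)/(T + t).
g'(t) = 270·14/(t + 14)². Setting 270·14/(t+14)² = 270t/[(t+14)(50+t)] gives 14(50+t) = t(t+14), so t² = 14×50 = 700.
t* = √700 = 26.46 min.

26.5 min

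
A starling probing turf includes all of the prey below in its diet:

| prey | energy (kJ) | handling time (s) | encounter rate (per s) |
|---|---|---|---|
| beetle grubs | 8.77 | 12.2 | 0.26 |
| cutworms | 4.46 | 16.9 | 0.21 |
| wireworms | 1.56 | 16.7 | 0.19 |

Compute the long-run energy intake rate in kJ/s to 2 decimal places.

Energy encountered per unit search time: 0.26×8.77 + 0.21×4.46 + 0.19×1.56 = 3.513 kJ/s.
Handling time per unit search time: 0.26×12.2 + 0.21×16.9 + 0.19×16.7 = 9.894.
Rate = 3.513/(1 + 9.894) = 0.3225 kJ/s.

0.32 kJ/s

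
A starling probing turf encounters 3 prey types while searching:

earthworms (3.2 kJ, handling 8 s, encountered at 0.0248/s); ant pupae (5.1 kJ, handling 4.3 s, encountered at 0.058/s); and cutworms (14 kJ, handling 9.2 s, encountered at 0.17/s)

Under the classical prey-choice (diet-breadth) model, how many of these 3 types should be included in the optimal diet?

E/h in descending order: cutworms 1.52, ant pupae 1.19, earthworms 0.4 kJ/s. The optimal diet is the largest prefix of this list for which every included type satisfies E_i/h_i > R on the types above it.
Rate on top 1: 0.9282. ant pupae: 1.19 > 0.9282 → include.
Rate on top 2: 0.9511. earthworms: 0.4 < 0.9511 → exclude; stop.
Optimal diet: cutworms, ant pupae — 2 of 3 types.

2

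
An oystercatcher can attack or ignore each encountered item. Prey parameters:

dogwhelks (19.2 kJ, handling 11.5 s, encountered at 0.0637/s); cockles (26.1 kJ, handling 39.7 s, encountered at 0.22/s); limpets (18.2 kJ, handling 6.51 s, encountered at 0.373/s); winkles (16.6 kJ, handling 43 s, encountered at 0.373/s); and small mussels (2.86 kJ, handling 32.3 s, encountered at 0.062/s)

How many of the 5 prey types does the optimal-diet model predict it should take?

E/h in descending order: limpets 2.8, dogwhelks 1.67, cockles 0.657, winkles 0.386, small mussels 0.0885 kJ/s. The optimal diet is the largest prefix of this list for which every included type satisfies E_i/h_i > R on the types above it.
Rate on top 1: 1.98. dogwhelks: 1.67 < 1.98 → exclude; stop.
Optimal diet: limpets — 1 of 5 types.

1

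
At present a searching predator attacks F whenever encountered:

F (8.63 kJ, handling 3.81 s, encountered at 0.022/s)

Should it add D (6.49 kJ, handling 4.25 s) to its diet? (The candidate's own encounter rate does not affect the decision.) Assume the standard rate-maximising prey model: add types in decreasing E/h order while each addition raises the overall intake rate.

Intake rate on the current diet: R = (0.022×8.63) / (1 + 0.022×3.81) = 0.1899/1.084 = 0.1752 kJ/s.
Profitability of D: 6.49/4.25 = 1.527 kJ/s.
Since 1.527 > R, including D increases the long-run rate.

Yes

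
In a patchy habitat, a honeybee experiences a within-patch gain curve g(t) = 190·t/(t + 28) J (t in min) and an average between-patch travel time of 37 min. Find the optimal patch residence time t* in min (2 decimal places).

Optimal t* satisfies g'(t*) = g(t*)/(T + t*).
g'(t) = 190·28/(t + 28)². Setting 190·28/(t+28)² = 190t/[(t+28)(37+t)] gives 28(37+t) = t(t+28), so t² = 28×37 = 1036.
t* = √1036 = 32.19 min.

32.19 min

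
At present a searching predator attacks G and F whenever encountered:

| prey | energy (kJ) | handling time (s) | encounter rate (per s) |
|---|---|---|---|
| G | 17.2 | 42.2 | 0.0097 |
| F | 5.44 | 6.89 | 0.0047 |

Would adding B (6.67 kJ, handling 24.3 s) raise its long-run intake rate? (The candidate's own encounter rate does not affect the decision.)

Intake rate on the current diet: R = (0.0097×17.2 + 0.0047×5.44) / (1 + 0.0097×42.2 + 0.0047×6.89) = 0.1924/1.442 = 0.1335 kJ/s.
Profitability of B: 6.67/24.3 = 0.2745 kJ/s.
Since 0.2745 > R, including B increases the long-run rate.

Yes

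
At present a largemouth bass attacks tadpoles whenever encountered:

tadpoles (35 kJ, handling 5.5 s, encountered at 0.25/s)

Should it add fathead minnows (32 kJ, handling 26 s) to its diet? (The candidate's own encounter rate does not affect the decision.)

No

Current rate: (0.25×35)/(1 + 0.25×5.5) = 3.684 kJ/s.
fathead minnows: E/h = 32/26 = 1.231 kJ/s.
1.231 < 3.684, so adding fathead minnows would lower the average — exclude it.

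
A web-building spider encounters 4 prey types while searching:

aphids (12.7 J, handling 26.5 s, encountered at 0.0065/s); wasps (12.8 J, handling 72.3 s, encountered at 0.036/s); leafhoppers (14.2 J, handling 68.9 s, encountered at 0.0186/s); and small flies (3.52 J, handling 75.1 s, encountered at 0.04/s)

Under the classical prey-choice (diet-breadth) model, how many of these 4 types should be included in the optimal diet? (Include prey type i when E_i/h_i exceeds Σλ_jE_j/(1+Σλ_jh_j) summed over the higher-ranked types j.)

Rank by E/h (J/s): aphids 0.479, leafhoppers 0.206, wasps 0.177, small flies 0.0469. Include each in turn until the next type's E/h falls below the running intake rate.
Rate on top 1: 0.07042. leafhoppers: 0.206 > 0.07042 → include.
Rate on top 2: 0.1413. wasps: 0.177 > 0.1413 → include.
Rate on top 3: 0.1597. small flies: 0.0469 < 0.1597 → exclude; stop.
Optimal diet: aphids, leafhoppers, wasps — 3 of 4 types.

3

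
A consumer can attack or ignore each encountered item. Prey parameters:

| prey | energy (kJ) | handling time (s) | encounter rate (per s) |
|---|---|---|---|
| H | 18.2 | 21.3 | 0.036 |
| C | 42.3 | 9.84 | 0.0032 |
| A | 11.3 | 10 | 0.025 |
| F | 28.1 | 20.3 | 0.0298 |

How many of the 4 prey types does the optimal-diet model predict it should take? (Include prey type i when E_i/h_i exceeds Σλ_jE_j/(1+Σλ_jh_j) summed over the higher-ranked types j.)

Profitabilities (E/h, kJ/s): C 4.3, F 1.38, A 1.13, H 0.854. Add prey in this order while the next type's profitability exceeds the intake rate on those already taken.
Rate on top 1: 0.1312. F: 1.38 > 0.1312 → include.
Rate on top 2: 0.5944. A: 1.13 > 0.5944 → include.
Rate on top 3: 0.6654. H: 0.854 > 0.6654 → include.
Optimal diet: C, F, A, H — 4 of 4 types.

4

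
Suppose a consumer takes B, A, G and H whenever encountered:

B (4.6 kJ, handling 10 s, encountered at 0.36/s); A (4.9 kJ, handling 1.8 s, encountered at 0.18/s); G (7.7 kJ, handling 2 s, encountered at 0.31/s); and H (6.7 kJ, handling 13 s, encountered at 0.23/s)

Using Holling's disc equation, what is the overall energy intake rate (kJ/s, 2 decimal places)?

0.76 kJ/s

R = (0.36×4.6 + 0.18×4.9 + 0.31×7.7 + 0.23×6.7) / (1 + 0.36×10 + 0.18×1.8 + 0.31×2 + 0.23×13) = 6.466/8.534 = 0.7577 kJ/s.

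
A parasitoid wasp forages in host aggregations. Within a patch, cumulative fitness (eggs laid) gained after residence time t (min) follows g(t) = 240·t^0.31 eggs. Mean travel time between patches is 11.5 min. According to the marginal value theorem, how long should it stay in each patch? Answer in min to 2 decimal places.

5.17 min

Maximise g(t)/(T+t): set derivative to zero → g'(t)(T+t) = g(t).
g'(t) = 0.31·240·t^-0.69. Setting 0.31·240·t^-0.69 = 240·t^0.31/(11.5+t) gives 0.31(11.5+t) = t, so 0.69·t = 0.31×11.5.
t* = 0.31×11.5/0.69 = 5.167 min.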